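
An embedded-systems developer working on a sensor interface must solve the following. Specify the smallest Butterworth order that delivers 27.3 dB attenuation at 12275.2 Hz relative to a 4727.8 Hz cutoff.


Butterworth filter order formula:
n = log10(10^(A/10) - 1) / (2 * log10(f_stop/f_pass))
10^(27.3/10) - 1 = 536.0318
f_stop/f_pass = 12275.2 / 4727.8 = 2.5964
n = 3.2932 -> ceil = 4

4


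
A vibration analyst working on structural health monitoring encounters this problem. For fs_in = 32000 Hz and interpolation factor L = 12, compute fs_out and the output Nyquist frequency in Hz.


Step 1 — output sample rate after interpolation by L:
fs_out = L * fs_in = 12 * 32000 = 384000 Hz

Step 2 — Nyquist frequency of the output stream:
f_Nyq = fs_out / 2 = 384000 / 2 = 192000.0 Hz

fs_out = 384000 Hz; f_Nyquist = 192000.0 Hz


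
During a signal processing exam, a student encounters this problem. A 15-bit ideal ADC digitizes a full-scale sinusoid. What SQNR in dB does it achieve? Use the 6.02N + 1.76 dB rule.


Theoretical SNR for a full-scale sinusoid:
SNR = 6.02 * N + 1.76
    = 6.02 * 15 + 1.76
    = 90.3 + 1.76
    = 92.06 dB

92.06 dB


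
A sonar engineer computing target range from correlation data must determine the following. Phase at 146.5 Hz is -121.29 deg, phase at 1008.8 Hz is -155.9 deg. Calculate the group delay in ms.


Group delay from phase difference:
tau = -d(phi)/d(omega)
d(phi) = -34.61 deg = -0.604058 rad
d(omega) = 2*pi*(1008.8 - 146.5) = 5417.9907 rad/s
tau = -(-0.604058) / 5417.9907
    = 0.1115 ms

0.1115 ms


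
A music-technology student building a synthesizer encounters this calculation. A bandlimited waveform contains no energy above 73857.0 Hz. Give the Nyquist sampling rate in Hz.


The Nyquist rate is twice the maximum frequency component.
fs_min = 2 * fmax
      = 2 * 73857.0
      = 147714.0 Hz

147714.0


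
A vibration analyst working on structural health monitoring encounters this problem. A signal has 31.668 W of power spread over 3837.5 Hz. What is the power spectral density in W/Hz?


Power spectral density:
PSD = P / BW
    = 31.668 / 3837.5
    = 0.00825225 W/Hz

0.00825225 W/Hz


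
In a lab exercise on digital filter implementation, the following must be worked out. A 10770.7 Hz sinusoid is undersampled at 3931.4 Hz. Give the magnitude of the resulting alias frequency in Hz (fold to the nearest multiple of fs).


Compute the nearest integer multiple of fs to the signal:
n = round(10770.7 / 3931.4) = 3
f_alias = |10770.7 - 3 * 3931.4|
        = |10770.7 - 11794.2|
        = 1023.5 Hz

1023.5


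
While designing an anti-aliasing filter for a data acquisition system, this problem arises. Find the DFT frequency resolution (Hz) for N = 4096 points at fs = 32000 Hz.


DFT frequency resolution:
df = fs / N
   = 32000 / 4096
   = 7.8125 Hz

7.8125 Hz


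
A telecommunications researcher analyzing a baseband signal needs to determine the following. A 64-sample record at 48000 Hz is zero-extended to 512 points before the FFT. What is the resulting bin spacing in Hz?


Frequency resolution after zero-padding:
N_padded = 64 * 8 = 512
df = fs / N_padded
   = 48000 / 512
   = 93.75 Hz

93.75 Hz


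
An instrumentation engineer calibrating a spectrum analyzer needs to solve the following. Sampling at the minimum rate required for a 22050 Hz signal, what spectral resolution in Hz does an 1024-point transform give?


Step 1 — Nyquist sampling rate:
fs = 2 * fmax = 2 * 22050 = 44100 Hz

Step 2 — DFT bin spacing:
df = fs / N = 44100 / 1024 = 43.0664 Hz

43.0664 Hz


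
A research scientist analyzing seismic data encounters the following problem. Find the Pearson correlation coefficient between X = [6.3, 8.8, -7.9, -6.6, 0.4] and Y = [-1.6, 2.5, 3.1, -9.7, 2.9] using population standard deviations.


Pearson correlation coefficient (population):
r = cov(X,Y) / (std(X) * std(Y))
Mean X = 0.2, Mean Y = -0.56
Cov(X,Y) = 10.634
Std(X) = 6.679222, Std(Y) = 4.885734
r = 0.3259

0.3259


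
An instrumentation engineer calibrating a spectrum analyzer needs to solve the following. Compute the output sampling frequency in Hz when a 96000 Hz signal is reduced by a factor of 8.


Decimation reduces the sample rate:
fs_out = fs_in / M
       = 96000 / 8
       = 12000.0 Hz

12000.0 Hz


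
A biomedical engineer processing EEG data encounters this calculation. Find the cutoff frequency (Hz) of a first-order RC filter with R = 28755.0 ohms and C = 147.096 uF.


Cutoff frequency of a first-order RC filter:
fc = 1 / (2 * pi * R * C)
C = 147.096 uF = 0.000147096 F
fc = 1 / (2 * pi * 28755.0 * 0.000147096)
   = 1 / 26.576274653045
   = 0.037628 Hz

0.037628 Hz


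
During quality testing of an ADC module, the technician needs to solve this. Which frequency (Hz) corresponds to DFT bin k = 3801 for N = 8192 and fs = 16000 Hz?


Frequency of DFT bin k:
f_k = k * fs / N
    = 3801 * 16000 / 8192
    = 60816000 / 8192
    = 7423.828 Hz

7423.828 Hz


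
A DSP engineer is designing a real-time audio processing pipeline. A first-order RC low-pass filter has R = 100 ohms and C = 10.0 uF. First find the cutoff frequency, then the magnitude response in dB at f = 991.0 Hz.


Step 1 — cutoff frequency:
fc = 1 / (2*pi*R*C)
C = 10.0 uF = 1e-05 F
fc = 1 / (2*pi*100*1e-05)
   = 159.155 Hz

Step 2 — magnitude at f = 991.0 Hz:
|H(f)| = 1 / sqrt(1 + (f/fc)^2)
f/fc = 991.0 / 159.155 = 6.226634
|H| = 1 / sqrt(1 + 38.770971) = 0.1585685
|H|_dB = 20*log10(0.1585685) = -16.0 dB

fc = 159.155 Hz; |H(991.0 Hz)| = -16.0 dB


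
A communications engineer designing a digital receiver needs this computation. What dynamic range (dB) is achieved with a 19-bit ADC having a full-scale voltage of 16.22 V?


Dynamic range from full-scale to LSB:
V_min = V_max / 2^bits = 16.22 / 2^19
DR = 20 * log10(V_max / V_min)
   = 20 * log10(2^19)
   = 20 * 19 * log10(2)
   = 114.39 dB

114.39 dB


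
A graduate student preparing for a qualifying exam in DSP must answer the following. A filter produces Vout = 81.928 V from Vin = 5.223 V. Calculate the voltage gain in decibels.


Voltage gain in dB:
G = 20 * log10(Vout / Vin)
  = 20 * log10(81.928 / 5.223)
  = 20 * log10(15.686004)
  = 20 * 1.195512
  = 23.91 dB

23.91 dB


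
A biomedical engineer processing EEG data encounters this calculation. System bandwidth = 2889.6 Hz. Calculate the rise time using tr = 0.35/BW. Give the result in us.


Rise time from bandwidth relationship:
tr = 0.35 / BW
   = 0.35 / 2889.6
   = 0.000121124031 s
   = 121.124 us

121.124 us


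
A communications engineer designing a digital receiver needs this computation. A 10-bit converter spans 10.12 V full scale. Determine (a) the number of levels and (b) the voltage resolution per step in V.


Step 1 — number of quantization levels:
L = 2^N = 2^10 = 1024

Step 2 — LSB step size:
delta = Vfs / L
      = 10.12 / 1024
      = 0.00988281 V

Levels = 1024; step size = 0.00988281 V


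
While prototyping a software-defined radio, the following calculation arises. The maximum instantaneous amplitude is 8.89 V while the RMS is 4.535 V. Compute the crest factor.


Crest factor is the ratio of peak to RMS:
CF = V_peak / V_rms
   = 8.89 / 4.535
   = 1.9603

1.9603


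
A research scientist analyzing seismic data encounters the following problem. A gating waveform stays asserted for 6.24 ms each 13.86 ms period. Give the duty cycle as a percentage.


Duty cycle as a percentage:
DC = (t_on / T) * 100
   = (6.24 / 13.86) * 100
   = 0.450216 * 100
   = 45.02 %

45.02 %


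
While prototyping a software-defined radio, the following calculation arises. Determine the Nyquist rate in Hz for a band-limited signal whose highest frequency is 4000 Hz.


The Nyquist rate is twice the maximum frequency component.
fs_min = 2 * fmax
      = 2 * 4000
      = 8000 Hz

8000


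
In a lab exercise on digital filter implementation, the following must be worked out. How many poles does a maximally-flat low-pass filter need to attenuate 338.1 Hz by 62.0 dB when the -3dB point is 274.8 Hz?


Butterworth filter order formula:
n = log10(10^(A/10) - 1) / (2 * log10(f_stop/f_pass))
10^(62.0/10) - 1 = 1584892.1925
f_stop/f_pass = 338.1 / 274.8 = 1.2303
n = 34.4336 -> ceil = 35

35


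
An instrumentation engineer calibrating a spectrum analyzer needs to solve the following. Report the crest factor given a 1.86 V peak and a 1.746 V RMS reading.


Crest factor is the ratio of peak to RMS:
CF = V_peak / V_rms
   = 1.86 / 1.746
   = 1.0653

1.0653


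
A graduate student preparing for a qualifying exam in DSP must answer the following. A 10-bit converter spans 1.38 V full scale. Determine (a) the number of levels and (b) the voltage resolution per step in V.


Step 1 — number of quantization levels:
L = 2^N = 2^10 = 1024

Step 2 — LSB step size:
delta = Vfs / L
      = 1.38 / 1024
      = 0.00134766 V

Levels = 1024; step size = 0.00134766 V


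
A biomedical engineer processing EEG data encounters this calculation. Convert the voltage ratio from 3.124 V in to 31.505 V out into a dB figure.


Voltage gain in dB:
G = 20 * log10(Vout / Vin)
  = 20 * log10(31.505 / 3.124)
  = 20 * log10(10.084827)
  = 20 * 1.003668
  = 20.07 dB

20.07 dB


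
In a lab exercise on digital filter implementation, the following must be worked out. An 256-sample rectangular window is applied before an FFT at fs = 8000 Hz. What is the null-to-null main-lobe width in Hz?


Main lobe width for a rectangular window:
Width = 2 * fs / N
      = 2 * 8000 / 256
      = 16000 / 256
      = 62.5 Hz

62.5 Hz


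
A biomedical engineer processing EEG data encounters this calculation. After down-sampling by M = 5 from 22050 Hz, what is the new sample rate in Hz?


Decimation reduces the sample rate:
fs_out = fs_in / M
       = 22050 / 5
       = 4410.0 Hz

4410.0 Hz


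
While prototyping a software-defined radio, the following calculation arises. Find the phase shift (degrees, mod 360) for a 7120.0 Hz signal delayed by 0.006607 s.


Phase shift from frequency and time delay:
phi = 360 * f * t_delay
    = 360 * 7120.0 * 0.006607
    = 16935.06 degrees
    mod 360 = 15.06 degrees

15.06 degrees


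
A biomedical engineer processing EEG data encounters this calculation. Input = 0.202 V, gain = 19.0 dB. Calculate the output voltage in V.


Output voltage from dB gain:
V_out = V_in * 10^(gain_dB / 20)
      = 0.202 * 10^(19.0 / 20)
      = 0.202 * 8.912509
      = 1.8003 V

1.8003 V


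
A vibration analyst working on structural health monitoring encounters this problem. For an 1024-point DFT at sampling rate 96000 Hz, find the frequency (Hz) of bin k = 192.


Frequency of DFT bin k:
f_k = k * fs / N
    = 192 * 96000 / 1024
    = 18432000 / 1024
    = 18000.0 Hz

18000.0 Hz


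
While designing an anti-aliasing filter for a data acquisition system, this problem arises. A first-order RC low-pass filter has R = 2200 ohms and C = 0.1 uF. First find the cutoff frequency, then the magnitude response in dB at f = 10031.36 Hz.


Step 1 — cutoff frequency:
fc = 1 / (2*pi*R*C)
C = 0.1 uF = 1e-07 F
fc = 1 / (2*pi*2200*1e-07)
   = 723.432 Hz

Step 2 — magnitude at f = 10031.36 Hz:
|H(f)| = 1 / sqrt(1 + (f/fc)^2)
f/fc = 10031.36 / 723.432 = 13.866348
|H| = 1 / sqrt(1 + 192.275607) = 0.0719302
|H|_dB = 20*log10(0.0719302) = -22.86 dB

fc = 723.432 Hz; |H(10031.36 Hz)| = -22.86 dB


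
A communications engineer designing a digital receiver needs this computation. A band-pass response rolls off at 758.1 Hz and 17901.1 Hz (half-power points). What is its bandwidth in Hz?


Bandwidth is the difference of -3dB frequencies:
BW = f_high - f_low
   = 17901.1 - 758.1
   = 17143.0 Hz

17143.0 Hz


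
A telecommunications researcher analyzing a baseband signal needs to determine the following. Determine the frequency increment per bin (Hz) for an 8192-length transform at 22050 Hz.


DFT frequency resolution:
df = fs / N
   = 22050 / 8192
   = 2.6917 Hz

2.6917 Hz


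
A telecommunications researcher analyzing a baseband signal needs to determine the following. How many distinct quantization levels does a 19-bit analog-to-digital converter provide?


Number of quantization levels = 2^N
= 2^19
= 524288

524288


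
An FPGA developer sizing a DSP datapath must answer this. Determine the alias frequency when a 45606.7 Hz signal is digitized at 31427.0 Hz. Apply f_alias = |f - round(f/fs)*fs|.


Compute the nearest integer multiple of fs to the signal:
n = round(45606.7 / 31427.0) = 1
f_alias = |45606.7 - 1 * 31427.0|
        = |45606.7 - 31427.0|
        = 14179.7 Hz

14179.7


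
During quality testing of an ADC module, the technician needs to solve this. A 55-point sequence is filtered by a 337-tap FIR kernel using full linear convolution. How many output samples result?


Linear convolution output length:
L = N + M - 1
  = 55 + 337 - 1
  = 391 samples

391


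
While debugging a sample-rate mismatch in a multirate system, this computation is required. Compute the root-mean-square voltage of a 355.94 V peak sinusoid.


RMS voltage for a sinusoidal waveform:
V_rms = V_peak / sqrt(2)
      = 355.94 / 1.414214
      = 251.688 V

251.688 V


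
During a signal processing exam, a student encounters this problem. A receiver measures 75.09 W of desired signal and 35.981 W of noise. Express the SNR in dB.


SNR in decibels:
SNR = 10 * log10(Ps / Pn)
    = 10 * log10(75.09 / 35.981)
    = 10 * log10(2.0869)
    = 10 * 0.3195
    = 3.2 dB

3.2 dB


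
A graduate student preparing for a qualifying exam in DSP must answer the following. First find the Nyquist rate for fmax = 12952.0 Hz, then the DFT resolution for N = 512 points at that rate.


Step 1 — Nyquist sampling rate:
fs = 2 * fmax = 2 * 12952.0 = 25904.0 Hz

Step 2 — DFT bin spacing:
df = fs / N = 25904.0 / 512 = 50.5938 Hz

50.5938 Hz


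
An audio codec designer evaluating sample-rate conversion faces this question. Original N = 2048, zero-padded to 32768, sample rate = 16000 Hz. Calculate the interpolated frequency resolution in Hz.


Frequency resolution after zero-padding:
N_padded = 2048 * 16 = 32768
df = fs / N_padded
   = 16000 / 32768
   = 0.4883 Hz

0.4883 Hz


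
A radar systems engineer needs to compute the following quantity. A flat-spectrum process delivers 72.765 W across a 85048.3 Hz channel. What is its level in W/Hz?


Power spectral density:
PSD = P / BW
    = 72.765 / 85048.3
    = 0.00085557 W/Hz

0.00085557 W/Hz


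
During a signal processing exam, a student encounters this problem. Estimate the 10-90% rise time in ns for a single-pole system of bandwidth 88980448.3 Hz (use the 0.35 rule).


Rise time from bandwidth relationship:
tr = 0.35 / BW
   = 0.35 / 88980448.3
   = 3.933448378e-09 s
   = 3.9334 ns

3.9334 ns


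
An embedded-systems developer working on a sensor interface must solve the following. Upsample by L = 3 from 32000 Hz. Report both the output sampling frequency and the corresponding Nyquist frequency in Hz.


Step 1 — output sample rate after interpolation by L:
fs_out = L * fs_in = 3 * 32000 = 96000 Hz

Step 2 — Nyquist frequency of the output stream:
f_Nyq = fs_out / 2 = 96000 / 2 = 48000.0 Hz

fs_out = 96000 Hz; f_Nyquist = 48000.0 Hz


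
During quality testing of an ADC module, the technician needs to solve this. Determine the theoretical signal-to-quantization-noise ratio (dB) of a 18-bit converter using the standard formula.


Theoretical SNR for a full-scale sinusoid:
SNR = 6.02 * N + 1.76
    = 6.02 * 18 + 1.76
    = 108.36 + 1.76
    = 110.12 dB

110.12 dB


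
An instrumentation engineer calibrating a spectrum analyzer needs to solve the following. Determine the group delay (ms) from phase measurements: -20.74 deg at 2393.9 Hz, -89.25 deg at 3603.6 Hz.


Group delay from phase difference:
tau = -d(phi)/d(omega)
d(phi) = -68.51 deg = -1.195725 rad
d(omega) = 2*pi*(3603.6 - 2393.9) = 7600.7693 rad/s
tau = -(-1.195725) / 7600.7693
    = 0.1573 ms

0.1573 ms


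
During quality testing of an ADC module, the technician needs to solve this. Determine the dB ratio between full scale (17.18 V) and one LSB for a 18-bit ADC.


Dynamic range from full-scale to LSB:
V_min = V_max / 2^bits = 17.18 / 2^18
DR = 20 * log10(V_max / V_min)
   = 20 * log10(2^18)
   = 20 * 18 * log10(2)
   = 108.37 dB

108.37 dB


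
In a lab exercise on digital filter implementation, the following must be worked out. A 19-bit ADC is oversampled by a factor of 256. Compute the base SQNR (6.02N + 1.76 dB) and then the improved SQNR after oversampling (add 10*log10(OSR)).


Step 1 — baseline SQNR at Nyquist:
SQNR_base = 6.02*N + 1.76
          = 6.02*19 + 1.76
          = 116.14 dB

Step 2 — oversampling processing gain:
G = 10*log10(OSR) = 10*log10(256) = 24.08 dB

Step 3 — total:
SQNR_total = 116.14 + 24.08 = 140.22 dB

Base SQNR = 116.14 dB; oversampled SQNR = 140.22 dB


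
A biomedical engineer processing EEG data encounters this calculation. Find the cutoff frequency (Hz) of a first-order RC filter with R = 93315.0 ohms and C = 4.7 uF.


Cutoff frequency of a first-order RC filter:
fc = 1 / (2 * pi * R * C)
C = 4.7 uF = 4.7e-06 F
fc = 1 / (2 * pi * 93315.0 * 4.7e-06)
   = 1 / 2.7556825536155
   = 0.362887 Hz

0.362887 Hz


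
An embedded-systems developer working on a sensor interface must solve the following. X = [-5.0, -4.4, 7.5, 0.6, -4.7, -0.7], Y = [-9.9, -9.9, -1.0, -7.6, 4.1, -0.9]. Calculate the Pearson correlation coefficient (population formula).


Pearson correlation coefficient (population):
r = cov(X,Y) / (std(X) * std(Y))
Mean X = -1.1167, Mean Y = -4.2
Cov(X,Y) = 5.703333
Std(X) = 4.398264, Std(Y) = 5.268776
r = 0.2461

0.2461


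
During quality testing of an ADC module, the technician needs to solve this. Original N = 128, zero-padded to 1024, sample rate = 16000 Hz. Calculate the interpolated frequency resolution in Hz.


Frequency resolution after zero-padding:
N_padded = 128 * 8 = 1024
df = fs / N_padded
   = 16000 / 1024
   = 15.625 Hz

15.625 Hz


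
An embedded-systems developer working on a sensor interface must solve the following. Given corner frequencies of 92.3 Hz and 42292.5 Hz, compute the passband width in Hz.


Bandwidth is the difference of -3dB frequencies:
BW = f_high - f_low
   = 42292.5 - 92.3
   = 42200.2 Hz

42200.2 Hz


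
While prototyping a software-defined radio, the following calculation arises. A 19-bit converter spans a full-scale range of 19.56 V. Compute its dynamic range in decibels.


Dynamic range from full-scale to LSB:
V_min = V_max / 2^bits = 19.56 / 2^19
DR = 20 * log10(V_max / V_min)
   = 20 * log10(2^19)
   = 20 * 19 * log10(2)
   = 114.39 dB

114.39 dB


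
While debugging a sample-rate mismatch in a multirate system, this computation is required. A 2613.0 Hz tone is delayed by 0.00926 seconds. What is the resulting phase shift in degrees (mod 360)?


Phase shift from frequency and time delay:
phi = 360 * f * t_delay
    = 360 * 2613.0 * 0.00926
    = 8710.7 degrees
    mod 360 = 70.7 degrees

70.7 degrees


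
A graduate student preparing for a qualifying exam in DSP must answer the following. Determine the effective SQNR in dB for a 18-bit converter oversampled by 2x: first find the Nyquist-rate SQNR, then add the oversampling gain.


Step 1 — baseline SQNR at Nyquist:
SQNR_base = 6.02*N + 1.76
          = 6.02*18 + 1.76
          = 110.12 dB

Step 2 — oversampling processing gain:
G = 10*log10(OSR) = 10*log10(2) = 3.01 dB

Step 3 — total:
SQNR_total = 110.12 + 3.01 = 113.13 dB

Base SQNR = 110.12 dB; oversampled SQNR = 113.13 dB


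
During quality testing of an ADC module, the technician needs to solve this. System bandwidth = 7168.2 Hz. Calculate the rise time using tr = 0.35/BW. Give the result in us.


Rise time from bandwidth relationship:
tr = 0.35 / BW
   = 0.35 / 7168.2
   = 4.882676265e-05 s
   = 48.8268 us

48.8268 us


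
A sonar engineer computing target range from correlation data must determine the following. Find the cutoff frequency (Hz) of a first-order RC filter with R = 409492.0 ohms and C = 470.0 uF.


Cutoff frequency of a first-order RC filter:
fc = 1 / (2 * pi * R * C)
C = 470.0 uF = 0.00047 F
fc = 1 / (2 * pi * 409492.0 * 0.00047)
   = 1 / 1209.2696353696
   = 0.000827 Hz

0.000827 Hz


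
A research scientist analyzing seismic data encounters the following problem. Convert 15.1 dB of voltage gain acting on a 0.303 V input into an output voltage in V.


Output voltage from dB gain:
V_out = V_in * 10^(gain_dB / 20)
      = 0.303 * 10^(15.1 / 20)
      = 0.303 * 5.688529
      = 1.7236 V

1.7236 V


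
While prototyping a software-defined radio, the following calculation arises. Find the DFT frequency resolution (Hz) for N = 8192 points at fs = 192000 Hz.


DFT frequency resolution:
df = fs / N
   = 192000 / 8192
   = 23.4375 Hz

23.4375 Hz


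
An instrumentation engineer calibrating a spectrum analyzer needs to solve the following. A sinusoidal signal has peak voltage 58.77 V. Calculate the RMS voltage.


RMS voltage for a sinusoidal waveform:
V_rms = V_peak / sqrt(2)
      = 58.77 / 1.414214
      = 41.557 V

41.557 V


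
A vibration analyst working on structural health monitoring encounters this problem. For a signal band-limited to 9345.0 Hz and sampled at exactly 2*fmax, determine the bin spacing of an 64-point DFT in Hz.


Step 1 — Nyquist sampling rate:
fs = 2 * fmax = 2 * 9345.0 = 18690.0 Hz

Step 2 — DFT bin spacing:
df = fs / N = 18690.0 / 64 = 292.0312 Hz

292.0312 Hz


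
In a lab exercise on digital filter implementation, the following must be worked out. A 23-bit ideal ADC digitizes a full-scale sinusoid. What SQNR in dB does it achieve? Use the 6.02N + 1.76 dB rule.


Theoretical SNR for a full-scale sinusoid:
SNR = 6.02 * N + 1.76
    = 6.02 * 23 + 1.76
    = 138.46 + 1.76
    = 140.22 dB

140.22 dB


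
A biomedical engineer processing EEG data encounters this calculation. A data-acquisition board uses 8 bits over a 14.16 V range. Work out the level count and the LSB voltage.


Step 1 — number of quantization levels:
L = 2^N = 2^8 = 256

Step 2 — LSB step size:
delta = Vfs / L
      = 14.16 / 256
      = 0.0553125 V

Levels = 256; step size = 0.0553125 V


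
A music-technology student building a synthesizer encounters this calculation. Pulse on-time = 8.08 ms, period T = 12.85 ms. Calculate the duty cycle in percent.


Duty cycle as a percentage:
DC = (t_on / T) * 100
   = (8.08 / 12.85) * 100
   = 0.628794 * 100
   = 62.88 %

62.88 %


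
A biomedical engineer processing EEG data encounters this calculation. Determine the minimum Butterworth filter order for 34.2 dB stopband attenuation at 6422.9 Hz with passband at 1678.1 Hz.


Butterworth filter order formula:
n = log10(10^(A/10) - 1) / (2 * log10(f_stop/f_pass))
10^(34.2/10) - 1 = 2629.268
f_stop/f_pass = 6422.9 / 1678.1 = 3.8275
n = 2.9334 -> ceil = 3

3


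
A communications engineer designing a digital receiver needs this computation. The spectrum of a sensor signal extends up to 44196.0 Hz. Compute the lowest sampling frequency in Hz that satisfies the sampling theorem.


The Nyquist rate is twice the maximum frequency component.
fs_min = 2 * fmax
      = 2 * 44196.0
      = 88392.0 Hz

88392.0


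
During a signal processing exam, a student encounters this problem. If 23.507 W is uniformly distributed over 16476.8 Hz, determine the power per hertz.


Power spectral density:
PSD = P / BW
    = 23.507 / 16476.8
    = 0.00142667 W/Hz

0.00142667 W/Hz


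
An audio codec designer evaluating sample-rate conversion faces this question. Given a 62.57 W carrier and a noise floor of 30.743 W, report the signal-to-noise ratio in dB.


SNR in decibels:
SNR = 10 * log10(Ps / Pn)
    = 10 * log10(62.57 / 30.743)
    = 10 * log10(2.0353)
    = 10 * 0.3086
    = 3.09 dB

3.09 dB


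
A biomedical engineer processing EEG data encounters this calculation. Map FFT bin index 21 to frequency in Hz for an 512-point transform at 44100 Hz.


Frequency of DFT bin k:
f_k = k * fs / N
    = 21 * 44100 / 512
    = 926100 / 512
    = 1808.789 Hz

1808.789 Hz


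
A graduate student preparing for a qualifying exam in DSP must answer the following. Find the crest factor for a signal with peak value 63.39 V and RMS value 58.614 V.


Crest factor is the ratio of peak to RMS:
CF = V_peak / V_rms
   = 63.39 / 58.614
   = 1.0815

1.0815


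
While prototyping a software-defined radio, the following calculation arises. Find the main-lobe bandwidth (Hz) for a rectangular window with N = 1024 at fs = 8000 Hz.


Main lobe width for a rectangular window:
Width = 2 * fs / N
      = 2 * 8000 / 1024
      = 16000 / 1024
      = 15.625 Hz

15.625 Hz


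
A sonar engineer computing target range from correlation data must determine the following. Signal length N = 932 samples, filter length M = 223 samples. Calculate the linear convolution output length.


Linear convolution output length:
L = N + M - 1
  = 932 + 223 - 1
  = 1154 samples

1154


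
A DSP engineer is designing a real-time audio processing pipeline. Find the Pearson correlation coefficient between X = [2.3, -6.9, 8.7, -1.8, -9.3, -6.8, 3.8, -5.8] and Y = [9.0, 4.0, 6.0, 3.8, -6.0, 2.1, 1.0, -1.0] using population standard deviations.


Pearson correlation coefficient (population):
r = cov(X,Y) / (std(X) * std(Y))
Mean X = -1.975, Mean Y = 2.3625
Cov(X,Y) = 15.863438
Std(X) = 5.93122, Std(Y) = 4.260263
r = 0.6278

0.6278


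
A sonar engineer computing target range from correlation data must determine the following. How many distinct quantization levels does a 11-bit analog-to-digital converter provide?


Number of quantization levels = 2^N
= 2^11
= 2048

2048


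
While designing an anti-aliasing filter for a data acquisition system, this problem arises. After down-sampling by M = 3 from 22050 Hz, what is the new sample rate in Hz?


Decimation reduces the sample rate:
fs_out = fs_in / M
       = 22050 / 3
       = 7350.0 Hz

7350.0 Hz


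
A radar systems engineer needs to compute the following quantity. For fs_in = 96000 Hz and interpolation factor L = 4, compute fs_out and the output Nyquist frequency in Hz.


Step 1 — output sample rate after interpolation by L:
fs_out = L * fs_in = 4 * 96000 = 384000 Hz

Step 2 — Nyquist frequency of the output stream:
f_Nyq = fs_out / 2 = 384000 / 2 = 192000.0 Hz

fs_out = 384000 Hz; f_Nyquist = 192000.0 Hz


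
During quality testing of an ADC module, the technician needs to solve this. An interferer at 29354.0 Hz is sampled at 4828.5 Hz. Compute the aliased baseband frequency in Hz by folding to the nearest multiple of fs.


Compute the nearest integer multiple of fs to the signal:
n = round(29354.0 / 4828.5) = 6
f_alias = |29354.0 - 6 * 4828.5|
        = |29354.0 - 28971.0|
        = 383.0 Hz

383.0


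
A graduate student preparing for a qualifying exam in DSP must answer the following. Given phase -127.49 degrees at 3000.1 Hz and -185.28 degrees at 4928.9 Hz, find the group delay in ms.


Group delay from phase difference:
tau = -d(phi)/d(omega)
d(phi) = -57.79 deg = -1.008626 rad
d(omega) = 2*pi*(4928.9 - 3000.1) = 12119.0078 rad/s
tau = -(-1.008626) / 12119.0078
    = 0.0832 ms

0.0832 ms


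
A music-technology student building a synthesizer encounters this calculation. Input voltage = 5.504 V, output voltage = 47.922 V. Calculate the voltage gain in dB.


Voltage gain in dB:
G = 20 * log10(Vout / Vin)
  = 20 * log10(47.922 / 5.504)
  = 20 * log10(8.706759)
  = 20 * 0.939857
  = 18.8 dB

18.8 dB


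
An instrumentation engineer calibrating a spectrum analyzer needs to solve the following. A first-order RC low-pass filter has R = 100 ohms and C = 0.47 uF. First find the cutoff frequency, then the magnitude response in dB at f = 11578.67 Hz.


Step 1 — cutoff frequency:
fc = 1 / (2*pi*R*C)
C = 0.47 uF = 4.7e-07 F
fc = 1 / (2*pi*100*4.7e-07)
   = 3386.275 Hz

Step 2 — magnitude at f = 11578.67 Hz:
|H(f)| = 1 / sqrt(1 + (f/fc)^2)
f/fc = 11578.67 / 3386.275 = 3.419294
|H| = 1 / sqrt(1 + 11.691571) = 0.2806999
|H|_dB = 20*log10(0.2806999) = -11.04 dB

fc = 3386.275 Hz; |H(11578.67 Hz)| = -11.04 dB


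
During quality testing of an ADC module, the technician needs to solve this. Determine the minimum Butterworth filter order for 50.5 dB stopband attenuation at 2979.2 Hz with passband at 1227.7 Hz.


Butterworth filter order formula:
n = log10(10^(A/10) - 1) / (2 * log10(f_stop/f_pass))
10^(50.5/10) - 1 = 112200.8454
f_stop/f_pass = 2979.2 / 1227.7 = 2.4267
n = 6.5583 -> ceil = 7

7


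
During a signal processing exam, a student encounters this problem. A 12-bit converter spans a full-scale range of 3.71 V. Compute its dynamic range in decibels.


Dynamic range from full-scale to LSB:
V_min = V_max / 2^bits = 3.71 / 2^12
DR = 20 * log10(V_max / V_min)
   = 20 * log10(2^12)
   = 20 * 12 * log10(2)
   = 72.25 dB

72.25 dB


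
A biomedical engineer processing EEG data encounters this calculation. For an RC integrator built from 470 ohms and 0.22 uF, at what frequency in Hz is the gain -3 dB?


Cutoff frequency of a first-order RC filter:
fc = 1 / (2 * pi * R * C)
C = 0.22 uF = 2.2e-07 F
fc = 1 / (2 * pi * 470 * 2.2e-07)
   = 1 / 0.00064968136076237
   = 1539.216084 Hz

1539.216084 Hz


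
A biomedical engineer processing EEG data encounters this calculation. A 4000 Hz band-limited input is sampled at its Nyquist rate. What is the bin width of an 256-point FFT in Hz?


Step 1 — Nyquist sampling rate:
fs = 2 * fmax = 2 * 4000 = 8000 Hz

Step 2 — DFT bin spacing:
df = fs / N = 8000 / 256 = 31.25 Hz

31.25 Hz


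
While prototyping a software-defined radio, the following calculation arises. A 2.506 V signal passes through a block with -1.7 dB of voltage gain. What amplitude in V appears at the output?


Output voltage from dB gain:
V_out = V_in * 10^(gain_dB / 20)
      = 2.506 * 10^(-1.7 / 20)
      = 2.506 * 0.822243
      = 2.0605 V

2.0605 V


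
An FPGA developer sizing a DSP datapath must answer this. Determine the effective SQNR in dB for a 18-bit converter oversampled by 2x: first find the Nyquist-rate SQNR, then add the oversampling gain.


Step 1 — baseline SQNR at Nyquist:
SQNR_base = 6.02*N + 1.76
          = 6.02*18 + 1.76
          = 110.12 dB

Step 2 — oversampling processing gain:
G = 10*log10(OSR) = 10*log10(2) = 3.01 dB

Step 3 — total:
SQNR_total = 110.12 + 3.01 = 113.13 dB

Base SQNR = 110.12 dB; oversampled SQNR = 113.13 dB


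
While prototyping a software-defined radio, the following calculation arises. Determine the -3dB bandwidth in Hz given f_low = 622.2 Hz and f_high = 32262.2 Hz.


Bandwidth is the difference of -3dB frequencies:
BW = f_high - f_low
   = 32262.2 - 622.2
   = 31640.0 Hz

31640.0 Hz


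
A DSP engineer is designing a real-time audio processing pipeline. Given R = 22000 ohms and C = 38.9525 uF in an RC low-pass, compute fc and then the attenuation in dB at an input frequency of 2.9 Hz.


Step 1 — cutoff frequency:
fc = 1 / (2*pi*R*C)
C = 38.9525 uF = 3.89525e-05 F
fc = 1 / (2*pi*22000*3.89525e-05)
   = 0.185721 Hz

Step 2 — magnitude at f = 2.9 Hz:
|H(f)| = 1 / sqrt(1 + (f/fc)^2)
f/fc = 2.9 / 0.185721 = 15.61482
|H| = 1 / sqrt(1 + 243.822604) = 0.0639108
|H|_dB = 20*log10(0.0639108) = -23.89 dB

fc = 0.185721 Hz; |H(2.9 Hz)| = -23.89 dB


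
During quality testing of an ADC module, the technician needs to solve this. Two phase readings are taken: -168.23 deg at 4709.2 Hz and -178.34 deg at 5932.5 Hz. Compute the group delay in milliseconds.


Group delay from phase difference:
tau = -d(phi)/d(omega)
d(phi) = -10.11 deg = -0.176453 rad
d(omega) = 2*pi*(5932.5 - 4709.2) = 7686.2206 rad/s
tau = -(-0.176453) / 7686.2206
    = 0.023 ms

0.023 ms


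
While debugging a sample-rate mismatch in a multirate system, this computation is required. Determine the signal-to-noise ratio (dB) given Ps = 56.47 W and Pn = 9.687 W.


SNR in decibels:
SNR = 10 * log10(Ps / Pn)
    = 10 * log10(56.47 / 9.687)
    = 10 * log10(5.8295)
    = 10 * 0.7656
    = 7.66 dB

7.66 dB


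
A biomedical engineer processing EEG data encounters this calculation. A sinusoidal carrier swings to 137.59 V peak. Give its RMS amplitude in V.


RMS voltage for a sinusoidal waveform:
V_rms = V_peak / sqrt(2)
      = 137.59 / 1.414214
      = 97.291 V

97.291 V


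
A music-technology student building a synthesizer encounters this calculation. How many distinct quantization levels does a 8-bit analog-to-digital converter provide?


Number of quantization levels = 2^N
= 2^8
= 256

256


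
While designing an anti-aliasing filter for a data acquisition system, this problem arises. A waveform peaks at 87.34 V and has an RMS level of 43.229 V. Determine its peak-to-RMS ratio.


Crest factor is the ratio of peak to RMS:
CF = V_peak / V_rms
   = 87.34 / 43.229
   = 2.0204

2.0204


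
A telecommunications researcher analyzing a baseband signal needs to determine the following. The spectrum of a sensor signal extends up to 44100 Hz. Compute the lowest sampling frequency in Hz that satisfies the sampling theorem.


The Nyquist rate is twice the maximum frequency component.
fs_min = 2 * fmax
      = 2 * 44100
      = 88200 Hz

88200


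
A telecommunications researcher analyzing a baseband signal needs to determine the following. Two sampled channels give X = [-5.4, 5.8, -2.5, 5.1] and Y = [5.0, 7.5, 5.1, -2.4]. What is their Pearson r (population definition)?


Pearson correlation coefficient (population):
r = cov(X,Y) / (std(X) * std(Y))
Mean X = 0.75, Mean Y = 3.8
Cov(X,Y) = -4.9725
Std(X) = 4.816897, Std(Y) = 3.716854
r = -0.2777

-0.2777


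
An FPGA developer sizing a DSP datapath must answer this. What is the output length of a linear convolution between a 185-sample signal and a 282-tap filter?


Linear convolution output length:
L = N + M - 1
  = 185 + 282 - 1
  = 466 samples

466


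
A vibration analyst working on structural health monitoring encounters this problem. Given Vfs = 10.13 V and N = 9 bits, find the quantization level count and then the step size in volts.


Step 1 — number of quantization levels:
L = 2^N = 2^9 = 512

Step 2 — LSB step size:
delta = Vfs / L
      = 10.13 / 512
      = 0.01978516 V

Levels = 512; step size = 0.01978516 V


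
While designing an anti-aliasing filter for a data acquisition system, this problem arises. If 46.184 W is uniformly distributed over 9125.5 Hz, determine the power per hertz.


Power spectral density:
PSD = P / BW
    = 46.184 / 9125.5
    = 0.00506098 W/Hz

0.00506098 W/Hz


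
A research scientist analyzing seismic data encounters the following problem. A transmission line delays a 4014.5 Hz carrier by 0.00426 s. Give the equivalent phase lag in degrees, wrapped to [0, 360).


Phase shift from frequency and time delay:
phi = 360 * f * t_delay
    = 360 * 4014.5 * 0.00426
    = 6156.64 degrees
    mod 360 = 36.64 degrees

36.64 degrees


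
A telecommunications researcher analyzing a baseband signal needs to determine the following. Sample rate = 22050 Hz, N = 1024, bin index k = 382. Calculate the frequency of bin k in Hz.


Frequency of DFT bin k:
f_k = k * fs / N
    = 382 * 22050 / 1024
    = 8423100 / 1024
    = 8225.684 Hz

8225.684 Hz


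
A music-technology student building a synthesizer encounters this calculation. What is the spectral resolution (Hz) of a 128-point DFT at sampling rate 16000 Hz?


DFT frequency resolution:
df = fs / N
   = 16000 / 128
   = 125.0 Hz

125.0 Hz


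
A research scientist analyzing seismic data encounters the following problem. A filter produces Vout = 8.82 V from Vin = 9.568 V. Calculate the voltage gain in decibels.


Voltage gain in dB:
G = 20 * log10(Vout / Vin)
  = 20 * log10(8.82 / 9.568)
  = 20 * log10(0.921823)
  = 20 * -0.035353
  = -0.71 dB

-0.71 dB


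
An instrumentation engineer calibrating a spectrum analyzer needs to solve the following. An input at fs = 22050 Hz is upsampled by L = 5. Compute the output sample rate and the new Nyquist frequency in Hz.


Step 1 — output sample rate after interpolation by L:
fs_out = L * fs_in = 5 * 22050 = 110250 Hz

Step 2 — Nyquist frequency of the output stream:
f_Nyq = fs_out / 2 = 110250 / 2 = 55125.0 Hz

fs_out = 110250 Hz; f_Nyquist = 55125.0 Hz


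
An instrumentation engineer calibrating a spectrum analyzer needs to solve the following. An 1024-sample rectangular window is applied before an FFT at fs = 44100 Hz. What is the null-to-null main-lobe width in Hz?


Main lobe width for a rectangular window:
Width = 2 * fs / N
      = 2 * 44100 / 1024
      = 88200 / 1024
      = 86.133 Hz

86.133 Hz


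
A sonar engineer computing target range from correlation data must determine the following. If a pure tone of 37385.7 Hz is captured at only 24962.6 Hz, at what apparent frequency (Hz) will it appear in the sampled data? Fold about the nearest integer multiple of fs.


Compute the nearest integer multiple of fs to the signal:
n = round(37385.7 / 24962.6) = 1
f_alias = |37385.7 - 1 * 24962.6|
        = |37385.7 - 24962.6|
        = 12423.1 Hz

12423.1


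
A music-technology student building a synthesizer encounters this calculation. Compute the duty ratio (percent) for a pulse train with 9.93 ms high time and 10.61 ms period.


Duty cycle as a percentage:
DC = (t_on / T) * 100
   = (9.93 / 10.61) * 100
   = 0.93591 * 100
   = 93.59 %

93.59 %


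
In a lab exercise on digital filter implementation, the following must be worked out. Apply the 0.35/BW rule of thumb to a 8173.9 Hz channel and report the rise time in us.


Rise time from bandwidth relationship:
tr = 0.35 / BW
   = 0.35 / 8173.9
   = 4.281921726e-05 s
   = 42.8192 us

42.8192 us


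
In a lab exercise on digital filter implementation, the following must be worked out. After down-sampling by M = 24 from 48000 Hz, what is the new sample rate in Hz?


Decimation reduces the sample rate:
fs_out = fs_in / M
       = 48000 / 24
       = 2000.0 Hz

2000.0 Hz


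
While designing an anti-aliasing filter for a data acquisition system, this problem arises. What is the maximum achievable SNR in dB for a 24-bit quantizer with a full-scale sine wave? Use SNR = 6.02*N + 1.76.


Theoretical SNR for a full-scale sinusoid:
SNR = 6.02 * N + 1.76
    = 6.02 * 24 + 1.76
    = 144.48 + 1.76
    = 146.24 dB

146.24 dB


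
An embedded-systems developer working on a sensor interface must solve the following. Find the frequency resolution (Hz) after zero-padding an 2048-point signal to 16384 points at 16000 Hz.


Frequency resolution after zero-padding:
N_padded = 2048 * 8 = 16384
df = fs / N_padded
   = 16000 / 16384
   = 0.9766 Hz

0.9766 Hz


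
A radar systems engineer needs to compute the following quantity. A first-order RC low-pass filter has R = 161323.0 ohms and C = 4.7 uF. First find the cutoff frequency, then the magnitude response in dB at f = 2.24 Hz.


Step 1 — cutoff frequency:
fc = 1 / (2*pi*R*C)
C = 4.7 uF = 4.7e-06 F
fc = 1 / (2*pi*161323.0*4.7e-06)
   = 0.209907 Hz

Step 2 — magnitude at f = 2.24 Hz:
|H(f)| = 1 / sqrt(1 + (f/fc)^2)
f/fc = 2.24 / 0.209907 = 10.671393
|H| = 1 / sqrt(1 + 113.878629) = 0.0932997
|H|_dB = 20*log10(0.0932997) = -20.6 dB

fc = 0.209907 Hz; |H(2.24 Hz)| = -20.6 dB


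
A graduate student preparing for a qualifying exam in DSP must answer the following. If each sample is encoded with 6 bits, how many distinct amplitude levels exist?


Number of quantization levels = 2^N
= 2^6
= 64

64


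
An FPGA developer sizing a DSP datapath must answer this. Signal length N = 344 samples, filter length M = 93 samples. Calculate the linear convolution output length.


Linear convolution output length:
L = N + M - 1
  = 344 + 93 - 1
  = 436 samples

436


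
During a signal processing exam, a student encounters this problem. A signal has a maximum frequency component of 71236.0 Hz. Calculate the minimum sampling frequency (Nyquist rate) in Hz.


The Nyquist rate is twice the maximum frequency component.
fs_min = 2 * fmax
      = 2 * 71236.0
      = 142472.0 Hz

142472.0
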